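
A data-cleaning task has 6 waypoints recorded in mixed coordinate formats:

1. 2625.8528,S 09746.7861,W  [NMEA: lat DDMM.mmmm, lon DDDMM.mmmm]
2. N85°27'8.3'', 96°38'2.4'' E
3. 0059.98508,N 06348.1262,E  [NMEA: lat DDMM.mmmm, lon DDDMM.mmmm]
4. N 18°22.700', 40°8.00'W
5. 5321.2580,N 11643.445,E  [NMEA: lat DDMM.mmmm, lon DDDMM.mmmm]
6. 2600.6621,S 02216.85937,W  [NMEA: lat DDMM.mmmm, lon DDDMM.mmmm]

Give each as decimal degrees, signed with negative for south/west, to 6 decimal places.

1. -26.430880, -97.779768
2. 85.452306, 96.634000
3. 0.999751, 63.802103
4. 18.378333, -40.133333
5. 53.354300, 116.724083
6. -26.011035, -22.280990

Point 1:
  φ: split at 2 digits → 26° and 25.8528′; 26 + 25.8528/60 = 26.4308800
  hemisphere S, so the sign is −
  Lon: degrees = first 3 digits = 97, minutes = 46.7861; 97 + 46.7861/60 = 97.7797683
  hemisphere W, so the sign is −
Point 2:
  Lat: 85 + 27/60 + 8.3/3600 = 85.4523056
  N → positive
  λ: 96 + 38/60 + 2.4/3600 = 96.6340000
  E ⇒ keep positive
Point 3:
  φ: split at 2 digits → 00° and 59.98508′; 0 + 59.98508/60 = 0.9997513
  N ⇒ keep positive
  Longitude: degrees = first 3 digits = 63, minutes = 48.1262; 63 + 48.1262/60 = 63.8021033
  E ⇒ keep positive
Point 4:
  Latitude: 22.7′ = 0.378333°; total 18.3783333
  N ⇒ keep positive
  Lon: 40 + 8/60 = 40.1333333
  hemisphere W, so the sign is −
Point 5:
  Latitude: split at 2 digits → 53° and 21.258′; 53 + 21.258/60 = 53.3543000
  N ⇒ keep positive
  Lon: degrees = first 3 digits = 116, minutes = 43.445; 116 + 43.445/60 = 116.7240833
  E → positive
Point 6:
  Lat: degrees = first 2 digits = 26, minutes = 0.6621; 26 + 0.6621/60 = 26.0110350
  hemisphere S, so the sign is −
  λ: split at 3 digits → 022° and 16.85937′; 22 + 16.85937/60 = 22.2809895
  hemisphere W, so the sign is −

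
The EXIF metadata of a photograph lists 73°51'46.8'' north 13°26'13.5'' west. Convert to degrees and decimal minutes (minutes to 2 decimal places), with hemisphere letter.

Latitude: 51 + 46.8/60 = 51.7800′
Lon: seconds/60 = 0.22500; minutes = 26 + 0.22500 = 26.2250

73° 51.78′ N, 13° 26.23′ W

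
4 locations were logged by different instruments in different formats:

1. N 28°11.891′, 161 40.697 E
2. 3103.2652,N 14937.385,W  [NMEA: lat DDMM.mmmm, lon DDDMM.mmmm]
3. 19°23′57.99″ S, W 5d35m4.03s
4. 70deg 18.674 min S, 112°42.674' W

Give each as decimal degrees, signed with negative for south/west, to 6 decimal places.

Point 1:
  Lat: 28 + 11.891/60 = 28.1981833
  N → positive
  Longitude: 40.697′ = 0.678283°; total 161.6782833
  E → positive
Point 2:
  φ: degrees = first 2 digits = 31, minutes = 3.2652; 31 + 3.2652/60 = 31.0544200
  N → positive
  Longitude: degrees = first 3 digits = 149, minutes = 37.385; 149 + 37.385/60 = 149.6230833
  W ⇒ negate
Point 3:
  Latitude: 23′ + 57.99″ = 23.96650′; 19 + 23.96650/60 = 19.3994417
  S ⇒ negate
  Lon: 35′ + 4.03″ = 35.06717′; 5 + 35.06717/60 = 5.5844528
  W ⇒ negate
Point 4:
  Latitude: 70 + 18.674/60 = 70.3112333
  S → negative
  Lon: 112 + 42.674/60 = 112.7112333
  W ⇒ negate

1. 28.198183, 161.678283
2. 31.054420, -149.623083
3. -19.399442, -5.584453
4. -70.311233, -112.711233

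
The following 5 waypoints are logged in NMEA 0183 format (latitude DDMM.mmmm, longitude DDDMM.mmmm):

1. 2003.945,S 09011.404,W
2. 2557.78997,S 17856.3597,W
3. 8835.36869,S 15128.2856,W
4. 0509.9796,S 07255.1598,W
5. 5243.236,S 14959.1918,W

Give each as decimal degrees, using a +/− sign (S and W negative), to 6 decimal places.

1. -20.065750, -90.190067
2. -25.963166, -178.939328
3. -88.589478, -151.471427
4. -5.166327, -72.919330
5. -52.720600, -149.986530

Point 1:
  Latitude: degrees = first 2 digits = 20, minutes = 3.945; 20 + 3.945/60 = 20.0657500
  S ⇒ negate
  Lon: degrees = first 3 digits = 90, minutes = 11.404; 90 + 11.404/60 = 90.1900667
  W ⇒ negate
Point 2:
  Lat: degrees = first 2 digits = 25, minutes = 57.78997; 25 + 57.78997/60 = 25.9631662
  S ⇒ negate
  Lon: split at 3 digits → 178° and 56.3597′; 178 + 56.3597/60 = 178.9393283
  hemisphere W, so the sign is −
Point 3:
  Lat: degrees = first 2 digits = 88, minutes = 35.36869; 88 + 35.36869/60 = 88.5894782
  hemisphere S, so the sign is −
  Longitude: degrees = first 3 digits = 151, minutes = 28.2856; 151 + 28.2856/60 = 151.4714267
  hemisphere W, so the sign is −
Point 4:
  Lat: degrees = first 2 digits = 5, minutes = 9.9796; 5 + 9.9796/60 = 5.1663267
  hemisphere S, so the sign is −
  λ: split at 3 digits → 072° and 55.1598′; 72 + 55.1598/60 = 72.9193300
  W ⇒ negate
Point 5:
  φ: split at 2 digits → 52° and 43.236′; 52 + 43.236/60 = 52.7206000
  S ⇒ negate
  λ: split at 3 digits → 149° and 59.1918′; 149 + 59.1918/60 = 149.9865300
  hemisphere W, so the sign is −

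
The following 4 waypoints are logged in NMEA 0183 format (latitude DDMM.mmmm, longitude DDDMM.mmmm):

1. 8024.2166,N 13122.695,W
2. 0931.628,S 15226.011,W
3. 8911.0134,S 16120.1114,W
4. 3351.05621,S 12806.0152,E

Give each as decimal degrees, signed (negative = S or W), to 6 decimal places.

1. 80.403610, -131.378250
2. -9.527133, -152.433517
3. -89.183557, -161.335190
4. -33.850937, 128.100253

Point 1:
  φ: split at 2 digits → 80° and 24.2166′; 80 + 24.2166/60 = 80.4036100
  N → positive
  λ: degrees = first 3 digits = 131, minutes = 22.695; 131 + 22.695/60 = 131.3782500
  W ⇒ negate
Point 2:
  Latitude: split at 2 digits → 09° and 31.628′; 9 + 31.628/60 = 9.5271333
  hemisphere S, so the sign is −
  λ: degrees = first 3 digits = 152, minutes = 26.011; 152 + 26.011/60 = 152.4335167
  hemisphere W, so the sign is −
Point 3:
  Lat: split at 2 digits → 89° and 11.0134′; 89 + 11.0134/60 = 89.1835567
  S → negative
  Longitude: split at 3 digits → 161° and 20.1114′; 161 + 20.1114/60 = 161.3351900
  hemisphere W, so the sign is −
Point 4:
  Latitude: split at 2 digits → 33° and 51.05621′; 33 + 51.05621/60 = 33.8509368
  S → negative
  λ: degrees = first 3 digits = 128, minutes = 6.0152; 128 + 6.0152/60 = 128.1002533
  E ⇒ keep positive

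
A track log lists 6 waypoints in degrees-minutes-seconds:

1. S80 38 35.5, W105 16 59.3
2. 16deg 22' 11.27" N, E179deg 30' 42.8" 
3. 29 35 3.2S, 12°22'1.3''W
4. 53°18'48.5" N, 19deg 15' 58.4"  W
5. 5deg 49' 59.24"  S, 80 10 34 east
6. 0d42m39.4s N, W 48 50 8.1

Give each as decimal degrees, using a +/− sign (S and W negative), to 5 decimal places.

1. -80.64319, -105.28314
2. 16.36980, 179.51189
3. -29.58422, -12.36703
4. 53.31347, -19.26622
5. -5.83312, 80.17611
6. 0.71094, -48.83558

Point 1:
  Latitude: 38′ + 35.5″ = 38.59167′; 80 + 38.59167/60 = 80.643194
  hemisphere S, so the sign is −
  λ: 105° + 16/60 + 59.3/3600 = 105 + 0.266667 + 0.016472 = 105.283139
  hemisphere W, so the sign is −
Point 2:
  φ: 16° + 22/60 + 11.27/3600 = 16 + 0.366667 + 0.003131 = 16.369797
  N ⇒ keep positive
  λ: 179° + 30/60 + 42.8/3600 = 179 + 0.500000 + 0.011889 = 179.511889
  E → positive
Point 3:
  Latitude: 29 + 35/60 + 3.2/3600 = 29.584222
  S ⇒ negate
  Longitude: 12° + 22/60 + 1.3/3600 = 12 + 0.366667 + 0.000361 = 12.367028
  W ⇒ negate
Point 4:
  φ: 18′ + 48.5″ = 18.80833′; 53 + 18.80833/60 = 53.313472
  N → positive
  λ: 15′ + 58.4″ = 15.97333′; 19 + 15.97333/60 = 19.266222
  W ⇒ negate
Point 5:
  Lat: 5 + 49/60 + 59.24/3600 = 5.833122
  S ⇒ negate
  Longitude: 80 + 10/60 + 34/3600 = 80.176111
  E ⇒ keep positive
Point 6:
  Latitude: 0° + 42/60 + 39.4/3600 = 0 + 0.700000 + 0.010944 = 0.710944
  N ⇒ keep positive
  λ: 50′ + 8.1″ = 50.13500′; 48 + 50.13500/60 = 48.835583
  hemisphere W, so the sign is −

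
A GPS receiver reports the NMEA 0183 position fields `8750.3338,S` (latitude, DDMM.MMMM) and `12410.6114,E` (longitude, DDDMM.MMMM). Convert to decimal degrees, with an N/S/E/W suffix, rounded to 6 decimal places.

87.838897° S, 124.176857° E

φ: split at 2 digits → 87° and 50.3338′; 87 + 50.3338/60 = 87.8388967
Lon: split at 3 digits → 124° and 10.6114′; 124 + 10.6114/60 = 124.1768567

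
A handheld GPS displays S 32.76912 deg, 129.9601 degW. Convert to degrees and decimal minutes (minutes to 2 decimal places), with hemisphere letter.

32° 46.15′ S, 129° 57.61′ W

Latitude: fractional part 0.769120 → 46.1472 minutes
Longitude: fractional part 0.960100 → 57.6060 minutes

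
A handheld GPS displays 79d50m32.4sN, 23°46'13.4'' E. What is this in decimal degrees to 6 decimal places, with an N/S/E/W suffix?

79.842333° N, 23.770389° E

φ: 79° + 50/60 + 32.4/3600 = 79 + 0.833333 + 0.009000 = 79.8423333
Longitude: 23 + 46/60 + 13.4/3600 = 23.7703889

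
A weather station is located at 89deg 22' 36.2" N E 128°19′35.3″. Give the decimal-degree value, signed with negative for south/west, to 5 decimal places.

89.37672, 128.32647

φ: 89° + 22/60 + 36.2/3600 = 89 + 0.366667 + 0.010056 = 89.376722
N → positive
Lon: 19′ + 35.3″ = 19.58833′; 128 + 19.58833/60 = 128.326472
E → positive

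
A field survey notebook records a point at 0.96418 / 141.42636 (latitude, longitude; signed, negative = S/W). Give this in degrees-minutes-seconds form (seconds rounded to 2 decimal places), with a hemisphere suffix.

0°57′51.05″ N, 141°25′34.90″ E

Latitude: 0.964180 × 60 = 57.85080′ → 57′, remainder × 60 = 51.0480″
Lon: whole degrees 141; 25.58160′ → 25′ and 34.8960″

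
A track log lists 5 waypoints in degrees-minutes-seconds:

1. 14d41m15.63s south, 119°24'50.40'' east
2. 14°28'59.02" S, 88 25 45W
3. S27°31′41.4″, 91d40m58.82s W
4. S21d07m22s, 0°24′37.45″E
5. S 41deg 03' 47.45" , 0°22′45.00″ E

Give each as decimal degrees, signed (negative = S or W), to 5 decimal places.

1. -14.68768, 119.41400
2. -14.48306, -88.42917
3. -27.52817, -91.68301
4. -21.12278, 0.41040
5. -41.06318, 0.37917

Point 1:
  Lat: 41′ + 15.63″ = 41.26050′; 14 + 41.26050/60 = 14.687675
  S ⇒ negate
  λ: 119 + 24/60 + 50.4/3600 = 119.414000
  E ⇒ keep positive
Point 2:
  φ: 14 + 28/60 + 59.02/3600 = 14.483061
  S → negative
  λ: 88 + 25/60 + 45/3600 = 88.429167
  W ⇒ negate
Point 3:
  φ: 27° + 31/60 + 41.4/3600 = 27 + 0.516667 + 0.011500 = 27.528167
  hemisphere S, so the sign is −
  Lon: 91 + 40/60 + 58.82/3600 = 91.683006
  W ⇒ negate
Point 4:
  Lat: 7′ + 22″ = 7.36667′; 21 + 7.36667/60 = 21.122778
  hemisphere S, so the sign is −
  λ: 24′ + 37.45″ = 24.62417′; 0 + 24.62417/60 = 0.410403
  E ⇒ keep positive
Point 5:
  Latitude: 41° + 3/60 + 47.45/3600 = 41 + 0.050000 + 0.013181 = 41.063181
  hemisphere S, so the sign is −
  Lon: 22′ + 45″ = 22.75000′; 0 + 22.75000/60 = 0.379167
  E ⇒ keep positive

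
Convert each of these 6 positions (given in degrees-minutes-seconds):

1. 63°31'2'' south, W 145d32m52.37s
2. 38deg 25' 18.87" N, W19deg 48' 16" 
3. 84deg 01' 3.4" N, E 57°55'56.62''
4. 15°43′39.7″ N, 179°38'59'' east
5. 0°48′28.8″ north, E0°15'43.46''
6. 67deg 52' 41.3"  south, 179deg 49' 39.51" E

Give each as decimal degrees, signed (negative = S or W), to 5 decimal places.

Point 1:
  Latitude: 63 + 31/60 + 2/3600 = 63.517222
  hemisphere S, so the sign is −
  Longitude: 32′ + 52.37″ = 32.87283′; 145 + 32.87283/60 = 145.547881
  W ⇒ negate
Point 2:
  Latitude: 38 + 25/60 + 18.87/3600 = 38.421908
  N → positive
  Lon: 19° + 48/60 + 16/3600 = 19 + 0.800000 + 0.004444 = 19.804444
  hemisphere W, so the sign is −
Point 3:
  φ: 1′ + 3.4″ = 1.05667′; 84 + 1.05667/60 = 84.017611
  N → positive
  Longitude: 55′ + 56.62″ = 55.94367′; 57 + 55.94367/60 = 57.932394
  E ⇒ keep positive
Point 4:
  Latitude: 43′ + 39.7″ = 43.66167′; 15 + 43.66167/60 = 15.727694
  N ⇒ keep positive
  Lon: 179° + 38/60 + 59/3600 = 179 + 0.633333 + 0.016389 = 179.649722
  E → positive
Point 5:
  Lat: 0 + 48/60 + 28.8/3600 = 0.808000
  N → positive
  λ: 0 + 15/60 + 43.46/3600 = 0.262072
  E → positive
Point 6:
  Latitude: 52′ + 41.3″ = 52.68833′; 67 + 52.68833/60 = 67.878139
  S ⇒ negate
  Longitude: 179 + 49/60 + 39.51/3600 = 179.827642
  E ⇒ keep positive

1. -63.51722, -145.54788
2. 38.42191, -19.80444
3. 84.01761, 57.93239
4. 15.72769, 179.64972
5. 0.80800, 0.26207
6. -67.87814, 179.82764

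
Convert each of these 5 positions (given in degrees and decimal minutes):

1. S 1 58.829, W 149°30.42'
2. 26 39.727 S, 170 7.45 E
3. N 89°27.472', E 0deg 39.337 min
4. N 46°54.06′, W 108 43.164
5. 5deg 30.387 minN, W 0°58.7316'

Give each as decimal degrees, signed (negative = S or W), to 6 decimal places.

1. -1.980483, -149.507000
2. -26.662117, 170.124167
3. 89.457867, 0.655617
4. 46.901000, -108.719400
5. 5.506450, -0.978860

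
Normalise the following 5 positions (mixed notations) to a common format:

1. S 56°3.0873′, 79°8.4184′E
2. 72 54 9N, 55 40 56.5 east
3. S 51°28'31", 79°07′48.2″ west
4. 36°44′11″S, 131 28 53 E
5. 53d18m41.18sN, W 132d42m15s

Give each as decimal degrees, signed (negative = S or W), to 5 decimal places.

Point 1:
  φ: 56 + 3.0873/60 = 56.051455
  S → negative
  Longitude: 79 + 8.4184/60 = 79.140307
  E → positive
Point 2:
  Lat: 72° + 54/60 + 9/3600 = 72 + 0.900000 + 0.002500 = 72.902500
  N → positive
  λ: 55 + 40/60 + 56.5/3600 = 55.682361
  E ⇒ keep positive
Point 3:
  φ: 51 + 28/60 + 31/3600 = 51.475278
  hemisphere S, so the sign is −
  Lon: 7′ + 48.2″ = 7.80333′; 79 + 7.80333/60 = 79.130056
  W ⇒ negate
Point 4:
  Latitude: 44′ + 11″ = 44.18333′; 36 + 44.18333/60 = 36.736389
  S → negative
  Lon: 131° + 28/60 + 53/3600 = 131 + 0.466667 + 0.014722 = 131.481389
  E ⇒ keep positive
Point 5:
  Latitude: 53° + 18/60 + 41.18/3600 = 53 + 0.300000 + 0.011439 = 53.311439
  N ⇒ keep positive
  Longitude: 132° + 42/60 + 15/3600 = 132 + 0.700000 + 0.004167 = 132.704167
  W ⇒ negate

1. -56.05146, 79.14031
2. 72.90250, 55.68236
3. -51.47528, -79.13006
4. -36.73639, 131.48139
5. 53.31144, -132.70417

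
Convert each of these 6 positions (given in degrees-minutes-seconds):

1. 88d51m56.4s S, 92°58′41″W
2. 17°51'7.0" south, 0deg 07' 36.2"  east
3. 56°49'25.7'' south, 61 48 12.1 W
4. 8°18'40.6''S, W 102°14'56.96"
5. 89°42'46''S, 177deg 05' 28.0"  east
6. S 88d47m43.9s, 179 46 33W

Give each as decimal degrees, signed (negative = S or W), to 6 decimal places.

1. -88.865667, -92.978056
2. -17.851944, 0.126722
3. -56.823806, -61.803361
4. -8.311278, -102.249156
5. -89.712778, 177.091111
6. -88.795528, -179.775833

Point 1:
  Latitude: 88° + 51/60 + 56.4/3600 = 88 + 0.850000 + 0.015667 = 88.8656667
  S → negative
  Longitude: 92 + 58/60 + 41/3600 = 92.9780556
  W → negative
Point 2:
  Latitude: 51′ + 7″ = 51.11667′; 17 + 51.11667/60 = 17.8519444
  S → negative
  λ: 0° + 7/60 + 36.2/3600 = 0 + 0.116667 + 0.010056 = 0.1267222
  E ⇒ keep positive
Point 3:
  φ: 56 + 49/60 + 25.7/3600 = 56.8238056
  hemisphere S, so the sign is −
  Longitude: 61 + 48/60 + 12.1/3600 = 61.8033611
  hemisphere W, so the sign is −
Point 4:
  Latitude: 8° + 18/60 + 40.6/3600 = 8 + 0.300000 + 0.011278 = 8.3112778
  hemisphere S, so the sign is −
  λ: 102 + 14/60 + 56.96/3600 = 102.2491556
  W ⇒ negate
Point 5:
  Latitude: 42′ + 46″ = 42.76667′; 89 + 42.76667/60 = 89.7127778
  hemisphere S, so the sign is −
  Lon: 5′ + 28″ = 5.46667′; 177 + 5.46667/60 = 177.0911111
  E → positive
Point 6:
  φ: 88° + 47/60 + 43.9/3600 = 88 + 0.783333 + 0.012194 = 88.7955278
  hemisphere S, so the sign is −
  λ: 179° + 46/60 + 33/3600 = 179 + 0.766667 + 0.009167 = 179.7758333
  W ⇒ negate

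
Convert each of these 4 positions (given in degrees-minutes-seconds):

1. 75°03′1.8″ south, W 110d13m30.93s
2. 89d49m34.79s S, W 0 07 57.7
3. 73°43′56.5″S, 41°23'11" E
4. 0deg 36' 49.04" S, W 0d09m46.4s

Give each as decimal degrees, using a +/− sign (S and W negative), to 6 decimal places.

Point 1:
  φ: 75° + 3/60 + 1.8/3600 = 75 + 0.050000 + 0.000500 = 75.0505000
  hemisphere S, so the sign is −
  λ: 110° + 13/60 + 30.93/3600 = 110 + 0.216667 + 0.008592 = 110.2252583
  W ⇒ negate
Point 2:
  φ: 89° + 49/60 + 34.79/3600 = 89 + 0.816667 + 0.009664 = 89.8263306
  S → negative
  Longitude: 0 + 7/60 + 57.7/3600 = 0.1326944
  W → negative
Point 3:
  Lat: 73° + 43/60 + 56.5/3600 = 73 + 0.716667 + 0.015694 = 73.7323611
  hemisphere S, so the sign is −
  λ: 41° + 23/60 + 11/3600 = 41 + 0.383333 + 0.003056 = 41.3863889
  E ⇒ keep positive
Point 4:
  Latitude: 0 + 36/60 + 49.04/3600 = 0.6136222
  S → negative
  Longitude: 0 + 9/60 + 46.4/3600 = 0.1628889
  hemisphere W, so the sign is −

1. -75.050500, -110.225258
2. -89.826331, -0.132694
3. -73.732361, 41.386389
4. -0.613622, -0.162889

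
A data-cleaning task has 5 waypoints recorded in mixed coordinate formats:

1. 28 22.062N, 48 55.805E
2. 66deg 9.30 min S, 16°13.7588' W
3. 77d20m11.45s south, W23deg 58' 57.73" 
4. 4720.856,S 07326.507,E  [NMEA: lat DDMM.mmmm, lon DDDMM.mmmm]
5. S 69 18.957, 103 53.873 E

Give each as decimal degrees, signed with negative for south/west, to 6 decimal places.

1. 28.367700, 48.930083
2. -66.155000, -16.229313
3. -77.336514, -23.982703
4. -47.347600, 73.441783
5. -69.315950, 103.897883

Point 1:
  φ: 22.062′ = 0.367700°; total 28.3677000
  N ⇒ keep positive
  Lon: 48 + 55.805/60 = 48.9300833
  E → positive
Point 2:
  Lat: 66 + 9.3/60 = 66.1550000
  S → negative
  Lon: 13.7588′ = 0.229313°; total 16.2293133
  W → negative
Point 3:
  φ: 77 + 20/60 + 11.45/3600 = 77.3365139
  S → negative
  Lon: 58′ + 57.73″ = 58.96217′; 23 + 58.96217/60 = 23.9827028
  W ⇒ negate
Point 4:
  φ: split at 2 digits → 47° and 20.856′; 47 + 20.856/60 = 47.3476000
  hemisphere S, so the sign is −
  Longitude: split at 3 digits → 073° and 26.507′; 73 + 26.507/60 = 73.4417833
  E → positive
Point 5:
  Lat: 18.957′ = 0.315950°; total 69.3159500
  S → negative
  Longitude: 103 + 53.873/60 = 103.8978833
  E → positive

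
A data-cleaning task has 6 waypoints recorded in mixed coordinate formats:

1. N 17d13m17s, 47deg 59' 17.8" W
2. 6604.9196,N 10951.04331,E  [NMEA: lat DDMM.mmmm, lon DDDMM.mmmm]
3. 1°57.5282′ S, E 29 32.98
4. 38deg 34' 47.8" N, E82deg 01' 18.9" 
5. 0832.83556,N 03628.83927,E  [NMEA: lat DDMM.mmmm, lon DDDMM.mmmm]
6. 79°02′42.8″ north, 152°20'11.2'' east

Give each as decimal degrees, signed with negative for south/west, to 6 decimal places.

1. 17.221389, -47.988278
2. 66.081993, 109.850722
3. -1.958803, 29.549667
4. 38.579944, 82.021917
5. 8.547259, 36.480655
6. 79.045222, 152.336444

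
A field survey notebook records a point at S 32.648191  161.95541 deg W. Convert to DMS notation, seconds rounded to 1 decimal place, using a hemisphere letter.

32°38′53.5″ S, 161°57′19.5″ W

Lat: whole degrees 32; 38.89146′ → 38′ and 53.488″
Longitude: 0.955410 × 60 = 57.32460′ → 57′, remainder × 60 = 19.476″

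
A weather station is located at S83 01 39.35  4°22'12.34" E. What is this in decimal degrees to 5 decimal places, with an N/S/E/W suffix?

83.02760° S, 4.37009° E

Latitude: 83 + 1/60 + 39.35/3600 = 83.027597
Longitude: 4° + 22/60 + 12.34/3600 = 4 + 0.366667 + 0.003428 = 4.370094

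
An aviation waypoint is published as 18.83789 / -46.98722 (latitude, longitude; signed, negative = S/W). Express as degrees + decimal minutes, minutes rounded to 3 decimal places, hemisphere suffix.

φ: 18° + 0.837890 × 60 = 18° 50.27340′
Longitude is negative → W; |value| = 46.987220
λ: minutes = (46.987220 − 46) × 60 = 59.23320

18° 50.273′ N, 46° 59.233′ W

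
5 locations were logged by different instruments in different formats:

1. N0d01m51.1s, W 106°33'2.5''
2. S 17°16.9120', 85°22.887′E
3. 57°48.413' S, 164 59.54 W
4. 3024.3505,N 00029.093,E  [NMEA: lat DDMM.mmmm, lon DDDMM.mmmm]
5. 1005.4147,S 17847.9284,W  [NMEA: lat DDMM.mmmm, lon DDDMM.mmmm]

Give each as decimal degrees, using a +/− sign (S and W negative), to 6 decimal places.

Point 1:
  Latitude: 0 + 1/60 + 51.1/3600 = 0.0308611
  N → positive
  λ: 106 + 33/60 + 2.5/3600 = 106.5506944
  W → negative
Point 2:
  Latitude: 16.912′ = 0.281867°; total 17.2818667
  hemisphere S, so the sign is −
  λ: 85 + 22.887/60 = 85.3814500
  E ⇒ keep positive
Point 3:
  Latitude: 57 + 48.413/60 = 57.8068833
  S → negative
  λ: 59.54′ = 0.992333°; total 164.9923333
  W ⇒ negate
Point 4:
  φ: degrees = first 2 digits = 30, minutes = 24.3505; 30 + 24.3505/60 = 30.4058417
  N → positive
  Lon: degrees = first 3 digits = 0, minutes = 29.093; 0 + 29.093/60 = 0.4848833
  E → positive
Point 5:
  Lat: split at 2 digits → 10° and 5.4147′; 10 + 5.4147/60 = 10.0902450
  S → negative
  Lon: degrees = first 3 digits = 178, minutes = 47.9284; 178 + 47.9284/60 = 178.7988067
  W → negative

1. 0.030861, -106.550694
2. -17.281867, 85.381450
3. -57.806883, -164.992333
4. 30.405842, 0.484883
5. -10.090245, -178.798807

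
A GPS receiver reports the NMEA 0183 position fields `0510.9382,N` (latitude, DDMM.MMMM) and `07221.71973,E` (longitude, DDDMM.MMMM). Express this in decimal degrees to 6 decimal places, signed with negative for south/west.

5.182303, 72.361996

Lat: split at 2 digits → 05° and 10.9382′; 5 + 10.9382/60 = 5.1823033
N ⇒ keep positive
Longitude: split at 3 digits → 072° and 21.71973′; 72 + 21.71973/60 = 72.3619955
E ⇒ keep positive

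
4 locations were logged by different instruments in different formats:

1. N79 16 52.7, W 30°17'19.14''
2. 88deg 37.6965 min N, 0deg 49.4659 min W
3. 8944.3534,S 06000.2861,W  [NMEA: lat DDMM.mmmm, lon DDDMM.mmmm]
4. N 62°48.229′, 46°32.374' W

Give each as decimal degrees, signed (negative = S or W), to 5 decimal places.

Point 1:
  φ: 79° + 16/60 + 52.7/3600 = 79 + 0.266667 + 0.014639 = 79.281306
  N ⇒ keep positive
  Longitude: 30° + 17/60 + 19.14/3600 = 30 + 0.283333 + 0.005317 = 30.288650
  W ⇒ negate
Point 2:
  φ: 88 + 37.6965/60 = 88.628275
  N → positive
  Lon: 0 + 49.4659/60 = 0.824432
  W ⇒ negate
Point 3:
  φ: split at 2 digits → 89° and 44.3534′; 89 + 44.3534/60 = 89.739223
  S → negative
  Lon: split at 3 digits → 060° and 0.2861′; 60 + 0.2861/60 = 60.004768
  hemisphere W, so the sign is −
Point 4:
  φ: 62 + 48.229/60 = 62.803817
  N → positive
  Longitude: 32.374′ = 0.539567°; total 46.539567
  W ⇒ negate

1. 79.28131, -30.28865
2. 88.62828, -0.82443
3. -89.73922, -60.00477
4. 62.80382, -46.53957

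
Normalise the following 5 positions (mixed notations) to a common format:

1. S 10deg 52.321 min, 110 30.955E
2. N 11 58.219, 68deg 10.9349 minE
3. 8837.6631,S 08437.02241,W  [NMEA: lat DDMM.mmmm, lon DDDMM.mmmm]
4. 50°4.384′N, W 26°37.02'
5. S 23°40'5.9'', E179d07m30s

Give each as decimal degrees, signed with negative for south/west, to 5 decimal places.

Point 1:
  Lat: 52.321′ = 0.872017°; total 10.872017
  S ⇒ negate
  Lon: 30.955′ = 0.515917°; total 110.515917
  E ⇒ keep positive
Point 2:
  Lat: 58.219′ = 0.970317°; total 11.970317
  N ⇒ keep positive
  λ: 10.9349′ = 0.182248°; total 68.182248
  E → positive
Point 3:
  Latitude: degrees = first 2 digits = 88, minutes = 37.6631; 88 + 37.6631/60 = 88.627718
  S ⇒ negate
  Longitude: degrees = first 3 digits = 84, minutes = 37.02241; 84 + 37.02241/60 = 84.617040
  W → negative
Point 4:
  φ: 4.384′ = 0.073067°; total 50.073067
  N ⇒ keep positive
  λ: 37.02′ = 0.617000°; total 26.617000
  W ⇒ negate
Point 5:
  Latitude: 23 + 40/60 + 5.9/3600 = 23.668306
  S → negative
  Lon: 7′ + 30″ = 7.50000′; 179 + 7.50000/60 = 179.125000
  E → positive

1. -10.87202, 110.51592
2. 11.97032, 68.18225
3. -88.62772, -84.61704
4. 50.07307, -26.61700
5. -23.66831, 179.12500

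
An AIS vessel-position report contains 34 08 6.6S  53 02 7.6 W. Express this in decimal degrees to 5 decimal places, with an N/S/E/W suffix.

φ: 34 + 8/60 + 6.6/3600 = 34.135167
Lon: 53° + 2/60 + 7.6/3600 = 53 + 0.033333 + 0.002111 = 53.035444

34.13517° S, 53.03544° W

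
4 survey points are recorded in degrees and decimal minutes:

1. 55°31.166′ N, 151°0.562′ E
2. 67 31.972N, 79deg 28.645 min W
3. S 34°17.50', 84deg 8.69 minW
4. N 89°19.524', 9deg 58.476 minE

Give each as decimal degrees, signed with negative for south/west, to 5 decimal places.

Point 1:
  Lat: 55 + 31.166/60 = 55.519433
  N → positive
  Lon: 0.562′ = 0.009367°; total 151.009367
  E → positive
Point 2:
  Lat: 67 + 31.972/60 = 67.532867
  N ⇒ keep positive
  Longitude: 79 + 28.645/60 = 79.477417
  W → negative
Point 3:
  φ: 17.5′ = 0.291667°; total 34.291667
  S → negative
  Lon: 8.69′ = 0.144833°; total 84.144833
  hemisphere W, so the sign is −
Point 4:
  Latitude: 19.524′ = 0.325400°; total 89.325400
  N → positive
  Longitude: 9 + 58.476/60 = 9.974600
  E → positive

1. 55.51943, 151.00937
2. 67.53287, -79.47742
3. -34.29167, -84.14483
4. 89.32540, 9.97460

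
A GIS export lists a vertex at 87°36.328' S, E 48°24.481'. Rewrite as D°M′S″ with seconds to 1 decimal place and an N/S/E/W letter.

87°36′19.7″ S, 48°24′28.9″ E

Lat: 36.32800′ → 36′ and 0.32800 × 60 = 19.680″
Longitude: 24.48100′ → 24′ and 0.48100 × 60 = 28.860″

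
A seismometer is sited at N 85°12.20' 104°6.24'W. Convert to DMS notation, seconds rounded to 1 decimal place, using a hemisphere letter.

Latitude: fractional minutes 0.20000 × 60 = 12.000″
Longitude: 6.24000′ → 6′ and 0.24000 × 60 = 14.400″

85°12′12.0″ N, 104°06′14.4″ W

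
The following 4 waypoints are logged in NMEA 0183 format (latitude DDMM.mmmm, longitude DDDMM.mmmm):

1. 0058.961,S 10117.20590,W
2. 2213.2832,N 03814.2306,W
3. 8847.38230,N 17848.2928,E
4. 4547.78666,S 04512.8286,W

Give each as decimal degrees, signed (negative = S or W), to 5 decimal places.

1. -0.98268, -101.28677
2. 22.22139, -38.23718
3. 88.78971, 178.80488
4. -45.79644, -45.21381

Point 1:
  φ: degrees = first 2 digits = 0, minutes = 58.961; 0 + 58.961/60 = 0.982683
  S ⇒ negate
  Lon: split at 3 digits → 101° and 17.2059′; 101 + 17.2059/60 = 101.286765
  W → negative
Point 2:
  Latitude: degrees = first 2 digits = 22, minutes = 13.2832; 22 + 13.2832/60 = 22.221387
  N → positive
  λ: split at 3 digits → 038° and 14.2306′; 38 + 14.2306/60 = 38.237177
  W → negative
Point 3:
  Lat: degrees = first 2 digits = 88, minutes = 47.3823; 88 + 47.3823/60 = 88.789705
  N ⇒ keep positive
  Longitude: degrees = first 3 digits = 178, minutes = 48.2928; 178 + 48.2928/60 = 178.804880
  E → positive
Point 4:
  Lat: split at 2 digits → 45° and 47.78666′; 45 + 47.78666/60 = 45.796444
  S → negative
  λ: degrees = first 3 digits = 45, minutes = 12.8286; 45 + 12.8286/60 = 45.213810
  W → negative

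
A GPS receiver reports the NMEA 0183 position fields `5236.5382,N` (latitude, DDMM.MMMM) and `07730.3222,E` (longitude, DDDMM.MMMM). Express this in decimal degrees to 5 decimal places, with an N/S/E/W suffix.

φ: split at 2 digits → 52° and 36.5382′; 52 + 36.5382/60 = 52.608970
Lon: degrees = first 3 digits = 77, minutes = 30.3222; 77 + 30.3222/60 = 77.505370

52.60897° N, 77.50537° E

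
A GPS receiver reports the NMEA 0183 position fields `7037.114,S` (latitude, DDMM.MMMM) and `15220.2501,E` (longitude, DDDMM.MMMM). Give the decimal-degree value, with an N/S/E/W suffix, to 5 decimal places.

70.61857° S, 152.33750° E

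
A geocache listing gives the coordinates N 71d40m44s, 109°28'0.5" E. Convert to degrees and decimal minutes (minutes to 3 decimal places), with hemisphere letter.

71° 40.733′ N, 109° 28.008′ E

φ: seconds/60 = 0.73333; minutes = 40 + 0.73333 = 40.73333
Longitude: seconds/60 = 0.00833; minutes = 28 + 0.00833 = 28.00833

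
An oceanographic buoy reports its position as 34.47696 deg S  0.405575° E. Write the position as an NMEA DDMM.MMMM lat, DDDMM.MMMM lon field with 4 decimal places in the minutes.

φ: 34° + 0.476960 × 60 = 34° 28.617600′
Longitude: minutes = (0.405575 − 0) × 60 = 24.334500

3428.6176,S / 00024.3345,E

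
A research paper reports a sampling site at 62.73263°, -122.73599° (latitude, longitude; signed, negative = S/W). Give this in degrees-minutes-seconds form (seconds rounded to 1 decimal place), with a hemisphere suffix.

Latitude: 0.732630 × 60 = 43.95780′ → 43′, remainder × 60 = 57.468″
Longitude is negative → W; |value| = 122.735990
Longitude: 0.735990 × 60 = 44.15940′ → 44′, remainder × 60 = 9.564″

62°43′57.5″ N, 122°44′9.6″ W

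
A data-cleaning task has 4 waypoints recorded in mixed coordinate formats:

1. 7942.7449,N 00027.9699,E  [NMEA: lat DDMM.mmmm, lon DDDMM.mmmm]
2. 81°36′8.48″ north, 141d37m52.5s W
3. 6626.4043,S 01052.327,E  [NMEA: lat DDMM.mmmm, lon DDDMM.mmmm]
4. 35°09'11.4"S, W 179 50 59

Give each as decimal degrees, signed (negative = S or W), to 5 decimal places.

Point 1:
  Latitude: split at 2 digits → 79° and 42.7449′; 79 + 42.7449/60 = 79.712415
  N → positive
  Lon: split at 3 digits → 000° and 27.9699′; 0 + 27.9699/60 = 0.466165
  E ⇒ keep positive
Point 2:
  φ: 81° + 36/60 + 8.48/3600 = 81 + 0.600000 + 0.002356 = 81.602356
  N → positive
  λ: 37′ + 52.5″ = 37.87500′; 141 + 37.87500/60 = 141.631250
  W ⇒ negate
Point 3:
  Latitude: degrees = first 2 digits = 66, minutes = 26.4043; 66 + 26.4043/60 = 66.440072
  S ⇒ negate
  Longitude: degrees = first 3 digits = 10, minutes = 52.327; 10 + 52.327/60 = 10.872117
  E ⇒ keep positive
Point 4:
  Lat: 9′ + 11.4″ = 9.19000′; 35 + 9.19000/60 = 35.153167
  S → negative
  Longitude: 50′ + 59″ = 50.98333′; 179 + 50.98333/60 = 179.849722
  W → negative

1. 79.71242, 0.46617
2. 81.60236, -141.63125
3. -66.44007, 10.87212
4. -35.15317, -179.84972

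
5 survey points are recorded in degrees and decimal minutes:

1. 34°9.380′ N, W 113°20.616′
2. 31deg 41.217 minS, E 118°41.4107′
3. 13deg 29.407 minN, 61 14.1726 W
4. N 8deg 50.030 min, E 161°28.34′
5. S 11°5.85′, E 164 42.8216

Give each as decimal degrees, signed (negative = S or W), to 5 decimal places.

Point 1:
  φ: 9.38′ = 0.156333°; total 34.156333
  N ⇒ keep positive
  Longitude: 113 + 20.616/60 = 113.343600
  W → negative
Point 2:
  Latitude: 31 + 41.217/60 = 31.686950
  hemisphere S, so the sign is −
  Longitude: 41.4107′ = 0.690178°; total 118.690178
  E → positive
Point 3:
  Latitude: 29.407′ = 0.490117°; total 13.490117
  N ⇒ keep positive
  λ: 14.1726′ = 0.236210°; total 61.236210
  W ⇒ negate
Point 4:
  Latitude: 50.03′ = 0.833833°; total 8.833833
  N → positive
  Longitude: 161 + 28.34/60 = 161.472333
  E ⇒ keep positive
Point 5:
  φ: 5.85′ = 0.097500°; total 11.097500
  S ⇒ negate
  Lon: 164 + 42.8216/60 = 164.713693
  E → positive

1. 34.15633, -113.34360
2. -31.68695, 118.69018
3. 13.49012, -61.23621
4. 8.83383, 161.47233
5. -11.09750, 164.71369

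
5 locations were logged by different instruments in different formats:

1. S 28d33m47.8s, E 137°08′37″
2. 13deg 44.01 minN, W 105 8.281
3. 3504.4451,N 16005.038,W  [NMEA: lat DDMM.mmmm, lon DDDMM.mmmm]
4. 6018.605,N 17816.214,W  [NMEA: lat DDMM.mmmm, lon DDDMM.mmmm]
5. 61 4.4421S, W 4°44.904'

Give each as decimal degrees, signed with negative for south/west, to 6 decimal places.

1. -28.563278, 137.143611
2. 13.733500, -105.138017
3. 35.074085, -160.083967
4. 60.310083, -178.270233
5. -61.074035, -4.748400

Point 1:
  Latitude: 28 + 33/60 + 47.8/3600 = 28.5632778
  S → negative
  λ: 137° + 8/60 + 37/3600 = 137 + 0.133333 + 0.010278 = 137.1436111
  E ⇒ keep positive
Point 2:
  Latitude: 13 + 44.01/60 = 13.7335000
  N → positive
  Longitude: 105 + 8.281/60 = 105.1380167
  hemisphere W, so the sign is −
Point 3:
  φ: split at 2 digits → 35° and 4.4451′; 35 + 4.4451/60 = 35.0740850
  N ⇒ keep positive
  Longitude: split at 3 digits → 160° and 5.038′; 160 + 5.038/60 = 160.0839667
  W ⇒ negate
Point 4:
  Latitude: degrees = first 2 digits = 60, minutes = 18.605; 60 + 18.605/60 = 60.3100833
  N → positive
  Lon: degrees = first 3 digits = 178, minutes = 16.214; 178 + 16.214/60 = 178.2702333
  W → negative
Point 5:
  φ: 61 + 4.4421/60 = 61.0740350
  hemisphere S, so the sign is −
  λ: 44.904′ = 0.748400°; total 4.7484000
  hemisphere W, so the sign is −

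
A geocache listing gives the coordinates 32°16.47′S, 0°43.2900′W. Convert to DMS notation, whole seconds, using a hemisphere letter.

φ: 16.47000′ → 16′ and 0.47000 × 60 = 28.20″
Lon: fractional minutes 0.29000 × 60 = 17.40″

32°16′28″ S, 0°43′17″ W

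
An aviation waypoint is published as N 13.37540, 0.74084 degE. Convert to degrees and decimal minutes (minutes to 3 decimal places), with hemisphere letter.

13° 22.524′ N, 0° 44.450′ E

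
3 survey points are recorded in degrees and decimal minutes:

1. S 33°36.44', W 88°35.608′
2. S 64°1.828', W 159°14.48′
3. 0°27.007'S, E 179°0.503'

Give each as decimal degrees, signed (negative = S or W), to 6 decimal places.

1. -33.607333, -88.593467
2. -64.030467, -159.241333
3. -0.450117, 179.008383

Point 1:
  φ: 36.44′ = 0.607333°; total 33.6073333
  S ⇒ negate
  λ: 88 + 35.608/60 = 88.5934667
  W ⇒ negate
Point 2:
  φ: 1.828′ = 0.030467°; total 64.0304667
  hemisphere S, so the sign is −
  Lon: 159 + 14.48/60 = 159.2413333
  W ⇒ negate
Point 3:
  Latitude: 0 + 27.007/60 = 0.4501167
  S → negative
  Longitude: 0.503′ = 0.008383°; total 179.0083833
  E → positive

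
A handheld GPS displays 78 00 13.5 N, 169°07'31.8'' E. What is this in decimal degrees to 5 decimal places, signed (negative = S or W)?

78.00375, 169.12550

Lat: 78° + 0/60 + 13.5/3600 = 78 + 0.000000 + 0.003750 = 78.003750
N → positive
λ: 169 + 7/60 + 31.8/3600 = 169.125500
E ⇒ keep positive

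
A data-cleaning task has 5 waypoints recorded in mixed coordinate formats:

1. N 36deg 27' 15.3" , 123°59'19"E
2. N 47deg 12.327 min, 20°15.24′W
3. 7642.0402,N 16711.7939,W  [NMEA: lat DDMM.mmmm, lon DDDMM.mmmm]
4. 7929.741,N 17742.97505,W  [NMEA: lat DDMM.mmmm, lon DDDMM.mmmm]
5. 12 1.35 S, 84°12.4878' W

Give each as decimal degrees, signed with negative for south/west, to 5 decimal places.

1. 36.45425, 123.98861
2. 47.20545, -20.25400
3. 76.70067, -167.19657
4. 79.49568, -177.71625
5. -12.02250, -84.20813

Point 1:
  Lat: 36 + 27/60 + 15.3/3600 = 36.454250
  N ⇒ keep positive
  λ: 123 + 59/60 + 19/3600 = 123.988611
  E ⇒ keep positive
Point 2:
  φ: 12.327′ = 0.205450°; total 47.205450
  N ⇒ keep positive
  Longitude: 20 + 15.24/60 = 20.254000
  W ⇒ negate
Point 3:
  Lat: split at 2 digits → 76° and 42.0402′; 76 + 42.0402/60 = 76.700670
  N ⇒ keep positive
  λ: split at 3 digits → 167° and 11.7939′; 167 + 11.7939/60 = 167.196565
  W ⇒ negate
Point 4:
  φ: degrees = first 2 digits = 79, minutes = 29.741; 79 + 29.741/60 = 79.495683
  N ⇒ keep positive
  λ: split at 3 digits → 177° and 42.97505′; 177 + 42.97505/60 = 177.716251
  W → negative
Point 5:
  φ: 1.35′ = 0.022500°; total 12.022500
  S → negative
  Longitude: 12.4878′ = 0.208130°; total 84.208130
  W → negative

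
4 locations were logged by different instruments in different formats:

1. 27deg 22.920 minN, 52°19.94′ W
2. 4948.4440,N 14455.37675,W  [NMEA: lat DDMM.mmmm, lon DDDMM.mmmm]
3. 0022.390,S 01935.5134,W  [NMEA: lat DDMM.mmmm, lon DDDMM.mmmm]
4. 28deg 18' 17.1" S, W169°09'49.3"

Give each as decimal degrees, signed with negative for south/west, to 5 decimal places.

1. 27.38200, -52.33233
2. 49.80740, -144.92295
3. -0.37317, -19.59189
4. -28.30475, -169.16369

Point 1:
  Latitude: 27 + 22.92/60 = 27.382000
  N ⇒ keep positive
  Longitude: 19.94′ = 0.332333°; total 52.332333
  hemisphere W, so the sign is −
Point 2:
  φ: degrees = first 2 digits = 49, minutes = 48.444; 49 + 48.444/60 = 49.807400
  N → positive
  λ: split at 3 digits → 144° and 55.37675′; 144 + 55.37675/60 = 144.922946
  hemisphere W, so the sign is −
Point 3:
  Lat: degrees = first 2 digits = 0, minutes = 22.39; 0 + 22.39/60 = 0.373167
  S ⇒ negate
  Longitude: degrees = first 3 digits = 19, minutes = 35.5134; 19 + 35.5134/60 = 19.591890
  W ⇒ negate
Point 4:
  φ: 18′ + 17.1″ = 18.28500′; 28 + 18.28500/60 = 28.304750
  S ⇒ negate
  Longitude: 9′ + 49.3″ = 9.82167′; 169 + 9.82167/60 = 169.163694
  hemisphere W, so the sign is −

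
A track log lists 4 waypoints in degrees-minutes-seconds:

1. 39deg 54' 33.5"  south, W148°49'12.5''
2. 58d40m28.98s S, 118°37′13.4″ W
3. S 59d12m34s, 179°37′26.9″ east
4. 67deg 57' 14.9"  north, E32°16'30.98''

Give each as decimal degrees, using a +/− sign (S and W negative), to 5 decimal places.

Point 1:
  Latitude: 39 + 54/60 + 33.5/3600 = 39.909306
  hemisphere S, so the sign is −
  λ: 148° + 49/60 + 12.5/3600 = 148 + 0.816667 + 0.003472 = 148.820139
  W ⇒ negate
Point 2:
  Latitude: 58° + 40/60 + 28.98/3600 = 58 + 0.666667 + 0.008050 = 58.674717
  S ⇒ negate
  Longitude: 118 + 37/60 + 13.4/3600 = 118.620389
  W → negative
Point 3:
  Latitude: 12′ + 34″ = 12.56667′; 59 + 12.56667/60 = 59.209444
  S → negative
  Lon: 37′ + 26.9″ = 37.44833′; 179 + 37.44833/60 = 179.624139
  E → positive
Point 4:
  φ: 67° + 57/60 + 14.9/3600 = 67 + 0.950000 + 0.004139 = 67.954139
  N → positive
  Longitude: 32 + 16/60 + 30.98/3600 = 32.275272
  E → positive

1. -39.90931, -148.82014
2. -58.67472, -118.62039
3. -59.20944, 179.62414
4. 67.95414, 32.27527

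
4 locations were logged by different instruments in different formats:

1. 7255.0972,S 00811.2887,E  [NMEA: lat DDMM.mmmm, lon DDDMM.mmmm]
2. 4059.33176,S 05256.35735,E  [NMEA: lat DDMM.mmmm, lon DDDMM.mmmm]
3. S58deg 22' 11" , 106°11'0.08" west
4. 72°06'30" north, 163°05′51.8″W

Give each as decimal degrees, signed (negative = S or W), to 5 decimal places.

1. -72.91829, 8.18815
2. -40.98886, 52.93929
3. -58.36972, -106.18336
4. 72.10833, -163.09772

Point 1:
  Latitude: degrees = first 2 digits = 72, minutes = 55.0972; 72 + 55.0972/60 = 72.918287
  S → negative
  Longitude: split at 3 digits → 008° and 11.2887′; 8 + 11.2887/60 = 8.188145
  E → positive
Point 2:
  Latitude: split at 2 digits → 40° and 59.33176′; 40 + 59.33176/60 = 40.988863
  S → negative
  λ: split at 3 digits → 052° and 56.35735′; 52 + 56.35735/60 = 52.939289
  E → positive
Point 3:
  φ: 58° + 22/60 + 11/3600 = 58 + 0.366667 + 0.003056 = 58.369722
  hemisphere S, so the sign is −
  λ: 11′ + 0.08″ = 11.00133′; 106 + 11.00133/60 = 106.183356
  hemisphere W, so the sign is −
Point 4:
  Lat: 72 + 6/60 + 30/3600 = 72.108333
  N ⇒ keep positive
  Longitude: 5′ + 51.8″ = 5.86333′; 163 + 5.86333/60 = 163.097722
  W ⇒ negate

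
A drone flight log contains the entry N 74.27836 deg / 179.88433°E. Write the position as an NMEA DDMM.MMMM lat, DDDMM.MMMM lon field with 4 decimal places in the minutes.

7416.7016,N / 17953.0598,E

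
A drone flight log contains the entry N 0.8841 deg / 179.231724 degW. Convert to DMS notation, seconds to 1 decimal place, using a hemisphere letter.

Latitude: 0.884100 × 60 = 53.04600′ → 53′, remainder × 60 = 2.760″
λ: 0.231724° → 13.90344′; 0.90344 × 60 = 54.206″

0°53′2.8″ N, 179°13′54.2″ W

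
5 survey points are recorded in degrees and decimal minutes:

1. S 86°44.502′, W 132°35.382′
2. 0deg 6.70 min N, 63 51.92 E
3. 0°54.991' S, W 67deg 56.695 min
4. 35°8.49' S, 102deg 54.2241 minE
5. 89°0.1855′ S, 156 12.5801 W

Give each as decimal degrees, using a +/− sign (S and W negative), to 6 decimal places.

Point 1:
  Lat: 44.502′ = 0.741700°; total 86.7417000
  S ⇒ negate
  Longitude: 132 + 35.382/60 = 132.5897000
  W → negative
Point 2:
  Lat: 6.7′ = 0.111667°; total 0.1116667
  N ⇒ keep positive
  λ: 63 + 51.92/60 = 63.8653333
  E → positive
Point 3:
  Latitude: 0 + 54.991/60 = 0.9165167
  hemisphere S, so the sign is −
  Longitude: 67 + 56.695/60 = 67.9449167
  W ⇒ negate
Point 4:
  Latitude: 35 + 8.49/60 = 35.1415000
  hemisphere S, so the sign is −
  Longitude: 54.2241′ = 0.903735°; total 102.9037350
  E → positive
Point 5:
  Lat: 0.1855′ = 0.003092°; total 89.0030917
  S → negative
  λ: 156 + 12.5801/60 = 156.2096683
  hemisphere W, so the sign is −

1. -86.741700, -132.589700
2. 0.111667, 63.865333
3. -0.916517, -67.944917
4. -35.141500, 102.903735
5. -89.003092, -156.209668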